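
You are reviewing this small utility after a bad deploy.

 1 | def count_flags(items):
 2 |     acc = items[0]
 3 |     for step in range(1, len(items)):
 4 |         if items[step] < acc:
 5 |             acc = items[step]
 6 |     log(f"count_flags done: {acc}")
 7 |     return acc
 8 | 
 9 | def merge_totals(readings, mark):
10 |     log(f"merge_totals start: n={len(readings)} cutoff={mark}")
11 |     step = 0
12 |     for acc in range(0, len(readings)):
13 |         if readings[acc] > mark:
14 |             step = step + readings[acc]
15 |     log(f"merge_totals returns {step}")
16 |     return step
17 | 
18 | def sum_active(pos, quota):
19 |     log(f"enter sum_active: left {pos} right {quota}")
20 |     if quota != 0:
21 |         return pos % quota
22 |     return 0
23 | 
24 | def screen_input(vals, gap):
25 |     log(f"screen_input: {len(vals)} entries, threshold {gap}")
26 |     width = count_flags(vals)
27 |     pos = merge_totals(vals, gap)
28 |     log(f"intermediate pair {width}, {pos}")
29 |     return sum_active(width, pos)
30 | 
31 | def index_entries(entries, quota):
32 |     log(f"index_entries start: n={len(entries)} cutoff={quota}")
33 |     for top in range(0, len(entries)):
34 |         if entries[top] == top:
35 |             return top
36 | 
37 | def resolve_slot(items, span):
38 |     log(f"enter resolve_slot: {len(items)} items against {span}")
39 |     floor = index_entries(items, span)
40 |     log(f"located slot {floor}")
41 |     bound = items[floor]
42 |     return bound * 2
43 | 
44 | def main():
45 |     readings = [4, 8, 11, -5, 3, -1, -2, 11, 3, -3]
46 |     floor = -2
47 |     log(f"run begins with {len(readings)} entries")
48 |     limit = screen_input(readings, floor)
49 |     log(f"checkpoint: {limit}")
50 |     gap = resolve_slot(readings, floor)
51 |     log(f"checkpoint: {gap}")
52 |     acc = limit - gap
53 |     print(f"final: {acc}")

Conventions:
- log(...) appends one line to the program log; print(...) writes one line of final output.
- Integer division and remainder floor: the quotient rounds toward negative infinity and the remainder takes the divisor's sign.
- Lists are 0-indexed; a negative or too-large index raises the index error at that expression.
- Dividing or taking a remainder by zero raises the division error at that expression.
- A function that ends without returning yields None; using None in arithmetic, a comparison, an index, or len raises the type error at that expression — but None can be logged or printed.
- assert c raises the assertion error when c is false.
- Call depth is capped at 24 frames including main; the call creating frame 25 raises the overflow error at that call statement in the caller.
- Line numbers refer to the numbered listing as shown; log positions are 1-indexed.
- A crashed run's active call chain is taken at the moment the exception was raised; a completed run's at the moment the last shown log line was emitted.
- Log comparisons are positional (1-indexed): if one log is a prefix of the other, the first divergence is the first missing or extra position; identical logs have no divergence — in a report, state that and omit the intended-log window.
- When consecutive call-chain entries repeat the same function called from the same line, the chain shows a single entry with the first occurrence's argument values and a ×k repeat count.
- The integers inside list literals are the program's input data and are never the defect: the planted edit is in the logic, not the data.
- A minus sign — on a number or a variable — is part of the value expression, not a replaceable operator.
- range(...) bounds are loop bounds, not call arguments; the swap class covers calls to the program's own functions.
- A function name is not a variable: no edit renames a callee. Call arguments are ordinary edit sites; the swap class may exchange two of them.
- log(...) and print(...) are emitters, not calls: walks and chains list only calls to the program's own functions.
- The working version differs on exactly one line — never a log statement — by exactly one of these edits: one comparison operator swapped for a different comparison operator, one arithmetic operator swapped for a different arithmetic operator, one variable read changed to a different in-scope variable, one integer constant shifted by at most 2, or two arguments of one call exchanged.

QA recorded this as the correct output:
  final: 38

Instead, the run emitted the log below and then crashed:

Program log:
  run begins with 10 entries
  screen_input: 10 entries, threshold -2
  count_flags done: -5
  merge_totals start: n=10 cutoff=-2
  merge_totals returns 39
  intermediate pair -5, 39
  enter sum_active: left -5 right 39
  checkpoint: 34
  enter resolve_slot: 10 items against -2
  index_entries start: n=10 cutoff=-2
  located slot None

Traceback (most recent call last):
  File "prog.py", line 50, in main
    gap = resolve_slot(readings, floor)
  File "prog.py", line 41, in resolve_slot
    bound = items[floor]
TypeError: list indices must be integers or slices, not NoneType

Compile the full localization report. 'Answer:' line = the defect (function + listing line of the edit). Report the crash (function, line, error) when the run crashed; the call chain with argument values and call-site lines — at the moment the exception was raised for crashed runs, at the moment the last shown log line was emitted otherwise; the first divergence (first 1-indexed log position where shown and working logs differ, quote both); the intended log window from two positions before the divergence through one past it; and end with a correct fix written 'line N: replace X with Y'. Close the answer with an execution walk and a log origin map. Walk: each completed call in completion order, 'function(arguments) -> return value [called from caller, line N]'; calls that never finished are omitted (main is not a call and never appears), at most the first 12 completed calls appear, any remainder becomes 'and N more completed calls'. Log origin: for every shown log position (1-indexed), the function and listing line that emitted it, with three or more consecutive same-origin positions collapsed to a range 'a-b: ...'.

Answer: the defect is in index_entries at line 34.
Core observation: At log position 11 the runs split — shown 'located slot None', but the working version logs 'located slot 6'.
Crash: resolve_slot, line 41, TypeError.
Call chain: main -> resolve_slot([4, 8, 11, -5, 3, -1, -2, 11, 3, -3], -2) (called at line 50).
First divergence: position 11 — the shown line 'located slot None' should read 'located slot 6'.
Intended log window:
  9: enter resolve_slot: 10 items against -2
  10: index_entries start: n=10 cutoff=-2
  11: located slot 6
  12: checkpoint: -4
Execution walk:
  count_flags([4, 8, 11, -5, 3, -1, -2, 11, 3, -3]) -> -5  [called from screen_input, line 26]
  merge_totals([4, 8, 11, -5, 3, -1, -2, 11, 3, -3], -2) -> 39  [called from screen_input, line 27]
  sum_active(-5, 39) -> 34  [called from screen_input, line 29]
  screen_input([4, 8, 11, -5, 3, -1, -2, 11, 3, -3], -2) -> 34  [called from main, line 48]
  index_entries([4, 8, 11, -5, 3, -1, -2, 11, 3, -3], -2) -> None  [called from resolve_slot, line 39]
Log origins:
  1 — main, line 47
  2 — screen_input, line 25
  3 — count_flags, line 6
  4 — merge_totals, line 10
  5 — merge_totals, line 15
  6 — screen_input, line 28
  7 — sum_active, line 19
  8 — main, line 49
  9 — resolve_slot, line 38
  10 — index_entries, line 32
  11 — resolve_slot, line 40
A correct fix: line 34: replace `entries[top] == top` with `entries[top] == quota`.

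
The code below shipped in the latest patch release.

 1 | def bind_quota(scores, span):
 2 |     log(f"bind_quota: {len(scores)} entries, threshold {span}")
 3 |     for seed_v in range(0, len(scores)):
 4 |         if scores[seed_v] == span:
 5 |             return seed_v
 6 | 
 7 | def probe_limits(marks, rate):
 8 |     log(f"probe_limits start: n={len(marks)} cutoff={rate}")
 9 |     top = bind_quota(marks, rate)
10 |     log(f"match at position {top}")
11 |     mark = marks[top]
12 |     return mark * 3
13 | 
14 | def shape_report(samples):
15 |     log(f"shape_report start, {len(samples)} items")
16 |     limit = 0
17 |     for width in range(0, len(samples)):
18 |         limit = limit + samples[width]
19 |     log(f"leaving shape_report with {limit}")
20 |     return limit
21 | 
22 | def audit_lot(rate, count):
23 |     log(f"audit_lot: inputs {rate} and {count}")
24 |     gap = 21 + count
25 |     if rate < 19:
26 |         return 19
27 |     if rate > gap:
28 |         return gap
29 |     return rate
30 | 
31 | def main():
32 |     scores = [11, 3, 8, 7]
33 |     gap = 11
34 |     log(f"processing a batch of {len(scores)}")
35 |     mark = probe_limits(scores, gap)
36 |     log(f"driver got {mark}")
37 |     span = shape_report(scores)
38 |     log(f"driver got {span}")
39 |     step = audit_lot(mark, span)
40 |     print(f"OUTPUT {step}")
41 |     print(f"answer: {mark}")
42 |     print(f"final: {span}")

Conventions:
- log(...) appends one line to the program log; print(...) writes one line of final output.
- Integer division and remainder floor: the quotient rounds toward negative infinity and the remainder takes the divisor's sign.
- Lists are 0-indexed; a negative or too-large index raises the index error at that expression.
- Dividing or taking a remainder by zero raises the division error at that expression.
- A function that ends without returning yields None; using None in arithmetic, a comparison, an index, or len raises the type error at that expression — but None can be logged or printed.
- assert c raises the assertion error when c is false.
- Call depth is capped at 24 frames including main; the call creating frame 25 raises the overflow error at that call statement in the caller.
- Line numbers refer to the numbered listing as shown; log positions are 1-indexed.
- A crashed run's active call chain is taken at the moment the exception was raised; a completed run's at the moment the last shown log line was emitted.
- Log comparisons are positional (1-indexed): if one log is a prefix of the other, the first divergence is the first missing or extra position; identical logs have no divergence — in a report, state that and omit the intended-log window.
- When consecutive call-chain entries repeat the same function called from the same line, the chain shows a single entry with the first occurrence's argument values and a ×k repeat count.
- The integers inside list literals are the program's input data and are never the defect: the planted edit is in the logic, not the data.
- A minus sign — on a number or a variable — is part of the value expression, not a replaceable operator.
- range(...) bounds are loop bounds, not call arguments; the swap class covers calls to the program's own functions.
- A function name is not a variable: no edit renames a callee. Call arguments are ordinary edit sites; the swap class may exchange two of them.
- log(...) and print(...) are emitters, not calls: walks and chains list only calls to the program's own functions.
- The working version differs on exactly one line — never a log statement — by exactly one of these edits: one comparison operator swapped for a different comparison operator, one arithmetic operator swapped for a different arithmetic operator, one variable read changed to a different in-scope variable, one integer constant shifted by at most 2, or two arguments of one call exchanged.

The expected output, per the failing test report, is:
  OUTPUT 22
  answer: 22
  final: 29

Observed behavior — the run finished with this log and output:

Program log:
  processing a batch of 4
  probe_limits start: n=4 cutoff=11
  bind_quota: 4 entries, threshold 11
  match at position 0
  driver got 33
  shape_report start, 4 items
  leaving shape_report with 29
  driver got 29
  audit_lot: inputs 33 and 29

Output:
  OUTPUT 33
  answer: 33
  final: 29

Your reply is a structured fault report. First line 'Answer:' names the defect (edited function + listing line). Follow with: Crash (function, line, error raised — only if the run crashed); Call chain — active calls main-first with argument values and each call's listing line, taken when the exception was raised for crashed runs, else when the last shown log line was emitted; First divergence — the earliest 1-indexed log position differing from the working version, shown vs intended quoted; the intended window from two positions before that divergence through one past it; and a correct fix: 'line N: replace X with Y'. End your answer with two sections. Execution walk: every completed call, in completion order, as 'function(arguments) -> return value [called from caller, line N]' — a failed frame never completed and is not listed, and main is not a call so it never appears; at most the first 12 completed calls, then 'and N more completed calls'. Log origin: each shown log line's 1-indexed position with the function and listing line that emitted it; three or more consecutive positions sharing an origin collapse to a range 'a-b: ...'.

Answer: the defect is in probe_limits at line 12.
Core observation: The earliest visible damage is log position 5 — 'driver got 33' rather than the intended 'driver got 22'.
Call chain: main -> audit_lot(33, 29) (called at line 39).
First divergence: at position 5 the run shows 'driver got 33' where the working version logs 'driver got 22'.
Intended log window:
  3: bind_quota: 4 entries, threshold 11
  4: match at position 0
  5: driver got 22
  6: shape_report start, 4 items
Execution walk:
  bind_quota([11, 3, 8, 7], 11) -> 0  [called from probe_limits, line 9]
  probe_limits([11, 3, 8, 7], 11) -> 33  [called from main, line 35]
  shape_report([11, 3, 8, 7]) -> 29  [called from main, line 37]
  audit_lot(33, 29) -> 33  [called from main, line 39]
Log origins:
  1 — main, line 34
  2 — probe_limits, line 8
  3 — bind_quota, line 2
  4 — probe_limits, line 10
  5 — main, line 36
  6 — shape_report, line 15
  7 — shape_report, line 19
  8 — main, line 38
  9 — audit_lot, line 23
A correct fix: line 12: replace `3` with `2`.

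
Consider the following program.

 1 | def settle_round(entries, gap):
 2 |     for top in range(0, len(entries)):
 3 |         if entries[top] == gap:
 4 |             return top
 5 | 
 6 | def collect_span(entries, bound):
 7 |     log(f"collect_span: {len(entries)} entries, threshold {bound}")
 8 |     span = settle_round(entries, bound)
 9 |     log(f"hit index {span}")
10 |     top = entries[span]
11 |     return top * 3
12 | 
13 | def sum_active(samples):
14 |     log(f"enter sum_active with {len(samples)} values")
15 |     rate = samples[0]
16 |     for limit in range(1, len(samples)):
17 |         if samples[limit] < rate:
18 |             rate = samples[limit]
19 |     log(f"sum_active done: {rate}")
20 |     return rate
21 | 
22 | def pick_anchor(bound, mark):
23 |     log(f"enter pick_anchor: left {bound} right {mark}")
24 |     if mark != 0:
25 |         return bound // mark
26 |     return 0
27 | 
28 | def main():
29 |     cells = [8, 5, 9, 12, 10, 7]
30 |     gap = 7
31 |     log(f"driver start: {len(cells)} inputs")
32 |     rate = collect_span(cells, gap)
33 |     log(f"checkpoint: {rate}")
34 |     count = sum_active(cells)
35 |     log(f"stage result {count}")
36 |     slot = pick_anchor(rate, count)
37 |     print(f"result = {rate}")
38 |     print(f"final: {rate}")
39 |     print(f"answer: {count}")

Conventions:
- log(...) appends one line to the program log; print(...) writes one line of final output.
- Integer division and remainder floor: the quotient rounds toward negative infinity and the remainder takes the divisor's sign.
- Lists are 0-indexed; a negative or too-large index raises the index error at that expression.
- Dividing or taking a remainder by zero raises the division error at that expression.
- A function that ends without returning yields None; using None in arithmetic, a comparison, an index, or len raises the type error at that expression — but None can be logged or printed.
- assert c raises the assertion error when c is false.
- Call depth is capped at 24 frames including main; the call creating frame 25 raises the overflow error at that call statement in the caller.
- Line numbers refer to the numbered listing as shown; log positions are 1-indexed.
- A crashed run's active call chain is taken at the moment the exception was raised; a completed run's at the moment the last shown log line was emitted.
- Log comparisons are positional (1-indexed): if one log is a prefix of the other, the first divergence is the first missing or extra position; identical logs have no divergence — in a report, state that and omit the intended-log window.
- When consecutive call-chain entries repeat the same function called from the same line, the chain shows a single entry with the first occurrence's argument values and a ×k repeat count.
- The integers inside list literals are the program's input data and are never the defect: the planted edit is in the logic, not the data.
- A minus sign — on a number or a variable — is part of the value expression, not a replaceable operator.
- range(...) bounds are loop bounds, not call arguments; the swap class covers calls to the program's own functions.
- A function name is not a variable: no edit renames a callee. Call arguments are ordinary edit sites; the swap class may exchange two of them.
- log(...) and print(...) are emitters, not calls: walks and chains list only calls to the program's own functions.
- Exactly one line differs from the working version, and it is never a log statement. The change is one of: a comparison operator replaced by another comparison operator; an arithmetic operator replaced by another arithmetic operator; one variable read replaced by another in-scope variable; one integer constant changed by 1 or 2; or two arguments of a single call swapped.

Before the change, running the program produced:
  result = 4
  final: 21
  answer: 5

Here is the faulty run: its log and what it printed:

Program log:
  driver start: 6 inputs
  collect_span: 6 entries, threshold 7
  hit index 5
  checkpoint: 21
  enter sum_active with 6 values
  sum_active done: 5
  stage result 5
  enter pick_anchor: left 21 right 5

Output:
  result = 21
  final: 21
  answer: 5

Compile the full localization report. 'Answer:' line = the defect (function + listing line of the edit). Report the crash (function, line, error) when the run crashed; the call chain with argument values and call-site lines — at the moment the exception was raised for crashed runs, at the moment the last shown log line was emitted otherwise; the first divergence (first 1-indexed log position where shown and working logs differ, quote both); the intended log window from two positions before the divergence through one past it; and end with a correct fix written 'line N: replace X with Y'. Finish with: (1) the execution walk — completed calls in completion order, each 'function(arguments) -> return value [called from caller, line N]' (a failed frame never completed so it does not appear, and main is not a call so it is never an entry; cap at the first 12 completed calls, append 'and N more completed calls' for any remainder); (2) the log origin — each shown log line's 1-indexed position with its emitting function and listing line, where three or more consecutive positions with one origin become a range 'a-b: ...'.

Answer: the defect is in main at line 37.
Key observation: Every logged value matches the working version; the printed result is what differs.
Call chain: main -> pick_anchor(21, 5) (called at line 36).
First divergence: none; the two logs match at every position.
Execution walk:
  settle_round([8, 5, 9, 12, 10, 7], 7) -> 5  [called from collect_span, line 8]
  collect_span([8, 5, 9, 12, 10, 7], 7) -> 21  [called from main, line 32]
  sum_active([8, 5, 9, 12, 10, 7]) -> 5  [called from main, line 34]
  pick_anchor(21, 5) -> 4  [called from main, line 36]
Origin of each log line:
  1: emitted by main (line 31)
  2: emitted by collect_span (line 7)
  3: emitted by collect_span (line 9)
  4: emitted by main (line 33)
  5: emitted by sum_active (line 14)
  6: emitted by sum_active (line 19)
  7: emitted by main (line 35)
  8: emitted by pick_anchor (line 23)
A correct fix: line 37: replace `rate` with `slot`.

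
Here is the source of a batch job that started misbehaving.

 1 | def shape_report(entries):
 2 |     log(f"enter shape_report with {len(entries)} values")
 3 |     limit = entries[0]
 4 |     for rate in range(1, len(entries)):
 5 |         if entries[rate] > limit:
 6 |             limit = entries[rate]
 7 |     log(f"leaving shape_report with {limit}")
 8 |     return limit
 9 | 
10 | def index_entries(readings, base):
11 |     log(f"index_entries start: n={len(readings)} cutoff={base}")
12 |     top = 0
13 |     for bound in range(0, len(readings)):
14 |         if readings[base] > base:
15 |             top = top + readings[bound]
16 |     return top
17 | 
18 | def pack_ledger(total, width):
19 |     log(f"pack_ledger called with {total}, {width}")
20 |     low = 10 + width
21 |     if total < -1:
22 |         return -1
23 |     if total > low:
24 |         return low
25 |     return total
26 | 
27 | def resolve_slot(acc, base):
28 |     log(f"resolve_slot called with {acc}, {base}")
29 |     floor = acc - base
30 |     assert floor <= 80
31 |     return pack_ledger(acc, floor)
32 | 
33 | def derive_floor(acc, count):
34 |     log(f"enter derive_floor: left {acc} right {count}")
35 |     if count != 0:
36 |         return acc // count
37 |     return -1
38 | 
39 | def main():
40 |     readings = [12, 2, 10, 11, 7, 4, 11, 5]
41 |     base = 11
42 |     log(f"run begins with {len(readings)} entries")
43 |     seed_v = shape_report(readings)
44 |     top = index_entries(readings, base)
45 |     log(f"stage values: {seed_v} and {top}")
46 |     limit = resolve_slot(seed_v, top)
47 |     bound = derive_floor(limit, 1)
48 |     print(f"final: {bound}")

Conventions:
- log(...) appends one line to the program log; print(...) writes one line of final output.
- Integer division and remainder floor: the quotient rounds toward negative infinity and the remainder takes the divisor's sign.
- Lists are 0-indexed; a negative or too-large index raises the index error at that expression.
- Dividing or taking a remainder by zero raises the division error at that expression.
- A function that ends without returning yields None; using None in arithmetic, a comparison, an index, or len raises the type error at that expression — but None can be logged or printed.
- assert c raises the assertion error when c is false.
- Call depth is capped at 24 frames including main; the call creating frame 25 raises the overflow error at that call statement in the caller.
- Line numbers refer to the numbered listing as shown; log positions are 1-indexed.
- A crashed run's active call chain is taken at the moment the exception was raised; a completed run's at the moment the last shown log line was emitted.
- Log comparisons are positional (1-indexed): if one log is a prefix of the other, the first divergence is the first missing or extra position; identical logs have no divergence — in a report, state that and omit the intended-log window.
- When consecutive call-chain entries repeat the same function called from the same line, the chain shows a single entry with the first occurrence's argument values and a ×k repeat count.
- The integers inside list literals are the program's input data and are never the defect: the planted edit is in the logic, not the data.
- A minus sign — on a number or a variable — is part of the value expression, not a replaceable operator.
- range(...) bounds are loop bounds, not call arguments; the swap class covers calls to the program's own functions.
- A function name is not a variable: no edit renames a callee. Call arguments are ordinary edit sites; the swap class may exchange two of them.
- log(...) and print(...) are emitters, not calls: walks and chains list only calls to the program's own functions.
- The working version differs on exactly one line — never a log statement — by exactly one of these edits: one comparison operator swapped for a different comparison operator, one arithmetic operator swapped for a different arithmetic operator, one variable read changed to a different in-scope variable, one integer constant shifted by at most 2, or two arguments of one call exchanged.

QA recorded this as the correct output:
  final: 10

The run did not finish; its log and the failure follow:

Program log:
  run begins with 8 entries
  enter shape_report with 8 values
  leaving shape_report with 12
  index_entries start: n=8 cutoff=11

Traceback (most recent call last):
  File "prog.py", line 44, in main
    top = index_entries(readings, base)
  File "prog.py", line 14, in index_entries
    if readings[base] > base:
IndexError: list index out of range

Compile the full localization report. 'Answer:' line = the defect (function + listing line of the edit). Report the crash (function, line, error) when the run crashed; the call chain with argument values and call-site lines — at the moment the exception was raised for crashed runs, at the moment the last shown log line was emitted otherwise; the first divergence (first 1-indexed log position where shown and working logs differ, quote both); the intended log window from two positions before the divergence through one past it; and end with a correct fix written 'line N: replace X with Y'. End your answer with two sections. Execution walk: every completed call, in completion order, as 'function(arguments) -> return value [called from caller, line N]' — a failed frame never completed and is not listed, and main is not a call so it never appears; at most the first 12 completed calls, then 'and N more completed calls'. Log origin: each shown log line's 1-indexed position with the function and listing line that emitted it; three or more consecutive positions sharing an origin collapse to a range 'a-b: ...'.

Answer: the defect is in index_entries at line 14.
Key observation: The shown log is a 4-line prefix of the intended one, whose next entry is 'stage values: 12 and 12'.
Crash: index_entries, line 14, IndexError.
Call chain: main -> index_entries([12, 2, 10, 11, 7, 4, 11, 5], 11) (called at line 44).
First divergence: position 5 — after 4 matching lines the faulty run goes silent; intended next line 'stage values: 12 and 12'.
Intended log window:
  3: leaving shape_report with 12
  4: index_entries start: n=8 cutoff=11
  5: stage values: 12 and 12
  6: resolve_slot called with 12, 12
Execution walk:
  shape_report([12, 2, 10, 11, 7, 4, 11, 5]) -> 12  [called from main, line 43]
Origin of each log line:
  1 — main, line 42
  2 — shape_report, line 2
  3 — shape_report, line 7
  4 — index_entries, line 11
A correct fix: line 14: replace `readings[base]` with `readings[bound]`.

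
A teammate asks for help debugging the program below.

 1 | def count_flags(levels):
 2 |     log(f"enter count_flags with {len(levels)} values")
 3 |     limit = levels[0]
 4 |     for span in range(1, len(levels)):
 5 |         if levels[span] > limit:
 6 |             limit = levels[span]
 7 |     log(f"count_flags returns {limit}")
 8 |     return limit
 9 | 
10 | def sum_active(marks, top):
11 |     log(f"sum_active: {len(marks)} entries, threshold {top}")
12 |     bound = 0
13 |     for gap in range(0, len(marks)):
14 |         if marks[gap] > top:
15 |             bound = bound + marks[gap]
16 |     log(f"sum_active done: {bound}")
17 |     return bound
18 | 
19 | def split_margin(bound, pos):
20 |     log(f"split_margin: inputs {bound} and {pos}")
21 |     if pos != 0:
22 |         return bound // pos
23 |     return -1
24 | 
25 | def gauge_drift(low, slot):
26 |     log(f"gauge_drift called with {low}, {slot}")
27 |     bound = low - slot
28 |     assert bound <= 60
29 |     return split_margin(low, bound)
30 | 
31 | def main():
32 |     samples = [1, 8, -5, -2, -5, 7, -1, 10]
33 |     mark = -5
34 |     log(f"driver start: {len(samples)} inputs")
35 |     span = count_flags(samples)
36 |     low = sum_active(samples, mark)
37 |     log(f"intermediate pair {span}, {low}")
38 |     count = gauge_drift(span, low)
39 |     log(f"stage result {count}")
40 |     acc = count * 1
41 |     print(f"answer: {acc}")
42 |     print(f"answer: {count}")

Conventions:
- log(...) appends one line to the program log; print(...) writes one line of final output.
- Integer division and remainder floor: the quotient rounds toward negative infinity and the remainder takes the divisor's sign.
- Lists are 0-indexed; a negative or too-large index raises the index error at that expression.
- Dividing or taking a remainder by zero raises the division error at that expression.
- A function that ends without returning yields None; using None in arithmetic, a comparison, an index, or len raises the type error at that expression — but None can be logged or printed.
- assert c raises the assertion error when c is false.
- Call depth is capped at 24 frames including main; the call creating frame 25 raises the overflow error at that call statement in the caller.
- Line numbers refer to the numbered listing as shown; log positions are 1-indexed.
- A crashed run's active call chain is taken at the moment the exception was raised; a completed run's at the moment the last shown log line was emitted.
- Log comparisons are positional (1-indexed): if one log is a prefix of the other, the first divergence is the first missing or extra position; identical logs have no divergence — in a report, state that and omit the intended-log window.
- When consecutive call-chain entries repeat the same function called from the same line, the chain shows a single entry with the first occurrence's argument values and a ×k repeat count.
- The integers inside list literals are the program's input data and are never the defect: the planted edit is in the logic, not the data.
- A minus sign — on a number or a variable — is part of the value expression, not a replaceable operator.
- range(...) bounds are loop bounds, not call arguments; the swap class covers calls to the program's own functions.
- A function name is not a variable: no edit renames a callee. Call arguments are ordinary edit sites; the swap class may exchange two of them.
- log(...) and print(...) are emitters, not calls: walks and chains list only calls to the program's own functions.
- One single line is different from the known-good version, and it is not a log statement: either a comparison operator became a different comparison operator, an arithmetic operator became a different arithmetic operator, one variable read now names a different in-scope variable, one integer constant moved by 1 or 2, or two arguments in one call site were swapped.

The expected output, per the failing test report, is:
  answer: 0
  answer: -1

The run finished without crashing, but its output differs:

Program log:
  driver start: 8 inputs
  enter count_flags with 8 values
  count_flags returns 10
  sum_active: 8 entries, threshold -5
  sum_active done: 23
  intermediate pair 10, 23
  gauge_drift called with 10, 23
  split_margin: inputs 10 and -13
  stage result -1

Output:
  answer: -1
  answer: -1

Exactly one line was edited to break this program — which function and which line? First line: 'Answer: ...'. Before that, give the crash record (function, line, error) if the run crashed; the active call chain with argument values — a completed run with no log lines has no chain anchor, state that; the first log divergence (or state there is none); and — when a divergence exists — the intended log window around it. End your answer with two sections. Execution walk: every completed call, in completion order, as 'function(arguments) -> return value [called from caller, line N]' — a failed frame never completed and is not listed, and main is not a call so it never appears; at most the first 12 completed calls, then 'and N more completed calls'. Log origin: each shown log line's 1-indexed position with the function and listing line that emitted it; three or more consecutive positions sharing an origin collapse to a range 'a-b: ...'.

Answer: the defect is in main at line 40.
Key fact: Nothing in the log betrays the bug — only the output does.
Call chain: main.
First divergence: none (the log streams are identical).
Execution walk:
  count_flags([1, 8, -5, -2, -5, 7, -1, 10]) -> 10  [called from main, line 35]
  sum_active([1, 8, -5, -2, -5, 7, -1, 10], -5) -> 23  [called from main, line 36]
  split_margin(10, -13) -> -1  [called from gauge_drift, line 29]
  gauge_drift(10, 23) -> -1  [called from main, line 38]
Log line origins:
  1: logged in main at line 34
  2: logged in count_flags at line 2
  3: logged in count_flags at line 7
  4: logged in sum_active at line 11
  5: logged in sum_active at line 16
  6: logged in main at line 37
  7: logged in gauge_drift at line 26
  8: logged in split_margin at line 20
  9: logged in main at line 39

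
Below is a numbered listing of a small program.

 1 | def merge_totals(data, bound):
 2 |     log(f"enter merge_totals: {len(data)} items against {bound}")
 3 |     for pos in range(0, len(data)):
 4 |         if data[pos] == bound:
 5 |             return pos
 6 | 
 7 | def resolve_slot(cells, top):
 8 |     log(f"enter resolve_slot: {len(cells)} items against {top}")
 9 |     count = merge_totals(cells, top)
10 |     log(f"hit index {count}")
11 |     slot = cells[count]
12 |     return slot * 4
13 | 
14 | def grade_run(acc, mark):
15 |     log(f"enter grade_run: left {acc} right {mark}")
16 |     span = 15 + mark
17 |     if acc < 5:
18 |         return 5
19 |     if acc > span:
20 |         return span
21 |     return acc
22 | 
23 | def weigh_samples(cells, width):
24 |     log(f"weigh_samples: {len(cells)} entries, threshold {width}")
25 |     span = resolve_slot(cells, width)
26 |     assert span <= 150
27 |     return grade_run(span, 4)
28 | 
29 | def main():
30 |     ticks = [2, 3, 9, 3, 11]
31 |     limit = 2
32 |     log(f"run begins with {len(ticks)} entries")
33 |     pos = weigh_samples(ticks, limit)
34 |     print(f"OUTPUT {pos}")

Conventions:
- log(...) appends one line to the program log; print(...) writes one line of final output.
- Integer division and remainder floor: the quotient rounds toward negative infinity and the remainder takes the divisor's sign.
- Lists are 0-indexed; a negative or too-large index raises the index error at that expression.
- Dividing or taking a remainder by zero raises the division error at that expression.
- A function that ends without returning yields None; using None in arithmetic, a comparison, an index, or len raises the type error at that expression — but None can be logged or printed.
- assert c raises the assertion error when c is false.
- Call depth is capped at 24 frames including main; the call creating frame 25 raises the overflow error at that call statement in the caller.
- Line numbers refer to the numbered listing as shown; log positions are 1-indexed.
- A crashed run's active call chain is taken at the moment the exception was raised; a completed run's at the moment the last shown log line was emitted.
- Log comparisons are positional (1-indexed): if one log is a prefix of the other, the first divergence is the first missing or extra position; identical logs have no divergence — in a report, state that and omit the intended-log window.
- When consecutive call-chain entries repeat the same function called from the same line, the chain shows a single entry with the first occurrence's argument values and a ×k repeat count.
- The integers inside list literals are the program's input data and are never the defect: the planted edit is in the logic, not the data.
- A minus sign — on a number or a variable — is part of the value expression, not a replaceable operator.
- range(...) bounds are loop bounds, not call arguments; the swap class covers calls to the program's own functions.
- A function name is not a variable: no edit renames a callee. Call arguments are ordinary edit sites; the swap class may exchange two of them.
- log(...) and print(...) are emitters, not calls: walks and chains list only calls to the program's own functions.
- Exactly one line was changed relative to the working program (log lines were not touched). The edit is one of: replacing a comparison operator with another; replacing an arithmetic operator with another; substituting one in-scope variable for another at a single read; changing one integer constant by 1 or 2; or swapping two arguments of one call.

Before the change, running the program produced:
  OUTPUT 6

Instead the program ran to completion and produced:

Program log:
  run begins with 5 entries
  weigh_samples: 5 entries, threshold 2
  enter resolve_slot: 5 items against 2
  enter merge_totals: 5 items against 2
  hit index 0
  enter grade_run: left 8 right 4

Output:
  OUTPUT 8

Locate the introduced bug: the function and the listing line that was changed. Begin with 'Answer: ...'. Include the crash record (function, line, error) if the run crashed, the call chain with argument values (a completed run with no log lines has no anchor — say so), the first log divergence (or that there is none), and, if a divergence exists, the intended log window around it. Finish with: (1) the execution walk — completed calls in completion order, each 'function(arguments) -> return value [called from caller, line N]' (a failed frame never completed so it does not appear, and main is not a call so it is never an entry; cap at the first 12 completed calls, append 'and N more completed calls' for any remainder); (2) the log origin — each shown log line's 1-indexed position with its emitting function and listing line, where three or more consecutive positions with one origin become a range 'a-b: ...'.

Answer: the defect is in resolve_slot at line 12.
Key fact: Position 6 is the first bad log line: 'enter grade_run: left 8 right 4' should read 'enter grade_run: left 6 right 4'.
Call chain: main -> weigh_samples([2, 3, 9, 3, 11], 2) (called at line 33) -> grade_run(8, 4) (called at line 27).
First divergence: at position 6 the run shows 'enter grade_run: left 8 right 4' where the working version logs 'enter grade_run: left 6 right 4'.
Intended log window:
  4: enter merge_totals: 5 items against 2
  5: hit index 0
  6: enter grade_run: left 6 right 4
Execution walk:
  merge_totals([2, 3, 9, 3, 11], 2) -> 0  [called from resolve_slot, line 9]
  resolve_slot([2, 3, 9, 3, 11], 2) -> 8  [called from weigh_samples, line 25]
  grade_run(8, 4) -> 8  [called from weigh_samples, line 27]
  weigh_samples([2, 3, 9, 3, 11], 2) -> 8  [called from main, line 33]
Log origin:
  1: logged in main at line 32
  2: logged in weigh_samples at line 24
  3: logged in resolve_slot at line 8
  4: logged in merge_totals at line 2
  5: logged in resolve_slot at line 10
  6: logged in grade_run at line 15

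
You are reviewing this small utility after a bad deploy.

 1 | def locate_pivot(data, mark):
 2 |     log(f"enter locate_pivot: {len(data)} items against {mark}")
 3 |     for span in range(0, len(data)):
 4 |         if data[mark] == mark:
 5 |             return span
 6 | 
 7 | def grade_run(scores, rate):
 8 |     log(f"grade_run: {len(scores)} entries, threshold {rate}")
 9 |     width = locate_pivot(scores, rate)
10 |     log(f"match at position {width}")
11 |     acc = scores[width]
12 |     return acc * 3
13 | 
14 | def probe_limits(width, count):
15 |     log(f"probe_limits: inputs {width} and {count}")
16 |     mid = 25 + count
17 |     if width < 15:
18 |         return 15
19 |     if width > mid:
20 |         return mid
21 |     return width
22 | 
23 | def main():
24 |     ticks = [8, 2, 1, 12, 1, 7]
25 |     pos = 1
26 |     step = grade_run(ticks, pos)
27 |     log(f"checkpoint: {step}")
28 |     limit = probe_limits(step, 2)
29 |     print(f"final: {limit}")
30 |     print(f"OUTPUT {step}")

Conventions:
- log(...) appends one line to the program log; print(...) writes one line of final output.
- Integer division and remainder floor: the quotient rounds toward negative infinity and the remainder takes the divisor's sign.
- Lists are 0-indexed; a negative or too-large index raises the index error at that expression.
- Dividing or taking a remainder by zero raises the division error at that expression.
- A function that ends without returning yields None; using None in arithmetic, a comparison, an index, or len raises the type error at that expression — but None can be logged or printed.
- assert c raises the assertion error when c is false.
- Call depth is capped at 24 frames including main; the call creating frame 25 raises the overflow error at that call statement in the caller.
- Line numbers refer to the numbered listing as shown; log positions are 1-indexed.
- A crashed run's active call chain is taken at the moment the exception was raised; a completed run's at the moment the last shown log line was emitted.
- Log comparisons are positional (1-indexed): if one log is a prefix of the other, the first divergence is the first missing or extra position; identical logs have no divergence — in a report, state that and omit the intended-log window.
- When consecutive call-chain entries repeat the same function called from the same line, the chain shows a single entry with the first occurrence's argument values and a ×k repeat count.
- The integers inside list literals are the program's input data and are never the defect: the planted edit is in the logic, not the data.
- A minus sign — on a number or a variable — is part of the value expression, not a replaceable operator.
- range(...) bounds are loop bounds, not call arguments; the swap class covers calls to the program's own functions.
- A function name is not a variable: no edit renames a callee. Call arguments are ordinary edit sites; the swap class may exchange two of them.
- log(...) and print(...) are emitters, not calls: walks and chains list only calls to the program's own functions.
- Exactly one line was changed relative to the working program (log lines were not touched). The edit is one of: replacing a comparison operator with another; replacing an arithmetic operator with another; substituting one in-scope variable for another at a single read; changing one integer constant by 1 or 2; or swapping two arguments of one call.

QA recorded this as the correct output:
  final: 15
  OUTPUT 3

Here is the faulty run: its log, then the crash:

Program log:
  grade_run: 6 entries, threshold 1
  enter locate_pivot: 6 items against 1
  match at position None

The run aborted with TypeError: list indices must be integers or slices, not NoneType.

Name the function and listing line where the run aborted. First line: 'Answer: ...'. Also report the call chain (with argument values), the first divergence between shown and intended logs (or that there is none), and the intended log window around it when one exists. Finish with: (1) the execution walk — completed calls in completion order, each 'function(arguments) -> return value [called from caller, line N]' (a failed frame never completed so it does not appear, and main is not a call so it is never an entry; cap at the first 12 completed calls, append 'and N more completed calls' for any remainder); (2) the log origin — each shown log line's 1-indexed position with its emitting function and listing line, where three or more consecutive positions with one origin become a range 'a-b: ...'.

Answer: the error was raised in grade_run, line 11.
Key fact: The earliest visible damage is log position 3 — 'match at position None' rather than the intended 'match at position 2'.
Call chain: main -> grade_run([8, 2, 1, 12, 1, 7], 1) (called at line 26).
First divergence: at position 3 the run shows 'match at position None' where the working version logs 'match at position 2'.
Intended log window:
  1: grade_run: 6 entries, threshold 1
  2: enter locate_pivot: 6 items against 1
  3: match at position 2
  4: checkpoint: 3
Execution walk:
  locate_pivot([8, 2, 1, 12, 1, 7], 1) -> None  [called from grade_run, line 9]
Origin of each log line:
  1 — grade_run, line 8
  2 — locate_pivot, line 2
  3 — grade_run, line 10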